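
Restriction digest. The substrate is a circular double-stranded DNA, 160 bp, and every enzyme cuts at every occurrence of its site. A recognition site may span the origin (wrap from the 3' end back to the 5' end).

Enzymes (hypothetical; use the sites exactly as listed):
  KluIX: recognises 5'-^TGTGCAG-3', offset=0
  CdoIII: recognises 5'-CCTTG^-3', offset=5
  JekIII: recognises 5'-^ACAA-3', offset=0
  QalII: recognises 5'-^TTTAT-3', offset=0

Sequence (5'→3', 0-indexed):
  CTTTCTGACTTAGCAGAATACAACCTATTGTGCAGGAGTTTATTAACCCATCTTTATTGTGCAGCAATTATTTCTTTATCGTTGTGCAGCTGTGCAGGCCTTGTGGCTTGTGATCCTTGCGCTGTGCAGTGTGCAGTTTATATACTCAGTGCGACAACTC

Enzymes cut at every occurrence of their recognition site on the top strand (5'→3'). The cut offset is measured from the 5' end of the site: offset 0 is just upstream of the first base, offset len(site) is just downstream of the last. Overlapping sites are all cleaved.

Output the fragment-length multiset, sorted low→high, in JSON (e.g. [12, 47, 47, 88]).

Site scan:
  KluIX TGTGCAG/0: at [28, 57, 82, 90, 122, 129] ⇒ [28, 57, 82, 90, 122, 129]
  CdoIII CCTTG/5: at [98, 114] ⇒ [103, 119]
  JekIII ACAA/0: at [19, 153] ⇒ [19, 153]
  QalII TTTAT/0: at [38, 52, 74, 136] ⇒ [38, 52, 74, 136]

Pooled cuts: [19, 28, 38, 52, 57, 74, 82, 90, 103, 119, 122, 129, 136, 153]

Fragments:
  19→28: 9 bp
  28→38: 10 bp
  38→52: 14 bp
  52→57: 5 bp
  57→74: 17 bp
  74→82: 8 bp
  82→90: 8 bp
  90→103: 13 bp
  103→119: 16 bp
  119→122: 3 bp
  122→129: 7 bp
  129→136: 7 bp
  136→153: 17 bp
  153→19 (wrap): 160-153+19 = 26 bp

[3,5,7,7,8,8,9,10,13,14,16,17,17,26]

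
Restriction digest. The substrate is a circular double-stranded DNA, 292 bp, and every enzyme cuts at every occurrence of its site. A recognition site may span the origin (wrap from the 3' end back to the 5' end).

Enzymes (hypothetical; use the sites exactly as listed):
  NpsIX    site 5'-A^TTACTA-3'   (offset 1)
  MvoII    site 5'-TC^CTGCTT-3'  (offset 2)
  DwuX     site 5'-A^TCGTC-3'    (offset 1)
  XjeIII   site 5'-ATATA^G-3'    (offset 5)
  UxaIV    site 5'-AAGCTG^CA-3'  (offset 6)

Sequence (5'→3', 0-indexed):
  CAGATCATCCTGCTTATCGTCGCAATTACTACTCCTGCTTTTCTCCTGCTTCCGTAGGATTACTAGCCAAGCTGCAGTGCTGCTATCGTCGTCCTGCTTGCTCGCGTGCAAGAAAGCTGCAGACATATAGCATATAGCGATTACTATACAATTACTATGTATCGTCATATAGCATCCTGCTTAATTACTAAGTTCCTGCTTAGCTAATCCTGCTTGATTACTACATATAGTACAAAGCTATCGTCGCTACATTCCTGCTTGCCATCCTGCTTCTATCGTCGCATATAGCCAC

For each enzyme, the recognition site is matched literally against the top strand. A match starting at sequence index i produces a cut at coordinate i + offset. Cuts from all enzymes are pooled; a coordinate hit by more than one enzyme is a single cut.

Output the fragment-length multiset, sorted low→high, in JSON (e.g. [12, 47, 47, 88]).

Site scan:
  NpsIX ATTACTA/1: at [24, 58, 139, 150, 183, 216] ⇒ [25, 59, 140, 151, 184, 217]
  MvoII TCCTGCTT/2: at [7, 32, 43, 91, 174, 193, 207, 252, 264] ⇒ [9, 34, 45, 93, 176, 195, 209, 254, 266]
  DwuX ATCGTC/1: at [15, 84, 160, 239, 274] ⇒ [16, 85, 161, 240, 275]
  XjeIII ATATAG/5: at [124, 131, 166, 224, 282] ⇒ [129, 136, 171, 229, 287]
  UxaIV AAGCTGCA/6: at [68, 113] ⇒ [74, 119]

All cut coordinates (distinct, sorted): [9, 16, 25, 34, 45, 59, 74, 85, 93, 119, 129, 136, 140, 151, 161, 171, 176, 184, 195, 209, 217, 229, 240, 254, 266, 275, 287]

Fragments:
  9→16: 7 bp
  16→25: 9 bp
  25→34: 9 bp
  34→45: 11 bp
  45→59: 14 bp
  59→74: 15 bp
  74→85: 11 bp
  85→93: 8 bp
  93→119: 26 bp
  119→129: 10 bp
  129→136: 7 bp
  136→140: 4 bp
  140→151: 11 bp
  151→161: 10 bp
  161→171: 10 bp
  171→176: 5 bp
  176→184: 8 bp
  184→195: 11 bp
  195→209: 14 bp
  209→217: 8 bp
  217→229: 12 bp
  229→240: 11 bp
  240→254: 14 bp
  254→266: 12 bp
  266→275: 9 bp
  275→287: 12 bp
  287→9 (wrap): 292-287+9 = 14 bp

[4,5,7,7,8,8,8,9,9,9,10,10,10,11,11,11,11,11,12,12,12,14,14,14,14,15,26]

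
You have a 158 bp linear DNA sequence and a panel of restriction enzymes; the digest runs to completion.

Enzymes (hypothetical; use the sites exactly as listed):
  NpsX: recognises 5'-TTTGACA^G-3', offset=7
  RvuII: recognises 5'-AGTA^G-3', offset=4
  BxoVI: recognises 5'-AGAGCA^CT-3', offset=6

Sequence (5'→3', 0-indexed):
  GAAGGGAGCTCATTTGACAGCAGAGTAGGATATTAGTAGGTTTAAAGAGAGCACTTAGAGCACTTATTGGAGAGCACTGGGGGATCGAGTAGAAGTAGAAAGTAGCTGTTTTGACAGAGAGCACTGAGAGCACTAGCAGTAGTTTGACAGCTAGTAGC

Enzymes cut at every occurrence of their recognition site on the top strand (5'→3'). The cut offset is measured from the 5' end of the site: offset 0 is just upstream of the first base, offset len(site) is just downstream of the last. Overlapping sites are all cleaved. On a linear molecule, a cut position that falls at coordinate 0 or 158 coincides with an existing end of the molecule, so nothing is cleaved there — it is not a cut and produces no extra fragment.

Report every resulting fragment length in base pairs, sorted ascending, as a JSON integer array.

[2,6,7,7,7,8,8,9,9,9,11,12,14,15,15,19]

Scan for sites:
  NpsX (TTTGACAG, off=7): starts [12, 109, 142] → cuts [19, 116, 149]
  RvuII (AGTAG, off=4): starts [23, 34, 87, 93, 100, 137, 152] → cuts [27, 38, 91, 97, 104, 141, 156]
  BxoVI (AGAGCACT, off=6): starts [47, 56, 70, 117, 126] → cuts [53, 62, 76, 123, 132]

All cut coordinates (distinct, sorted): [19, 27, 38, 53, 62, 76, 91, 97, 104, 116, 123, 132, 141, 149, 156]

Fragments:
  [0,19): 19 bp
  [19,27): 8 bp
  [27,38): 11 bp
  [38,53): 15 bp
  [53,62): 9 bp
  [62,76): 14 bp
  [76,91): 15 bp
  [91,97): 6 bp
  [97,104): 7 bp
  [104,116): 12 bp
  [116,123): 7 bp
  [123,132): 9 bp
  [132,141): 9 bp
  [141,149): 8 bp
  [149,156): 7 bp
  [156,158): 2 bp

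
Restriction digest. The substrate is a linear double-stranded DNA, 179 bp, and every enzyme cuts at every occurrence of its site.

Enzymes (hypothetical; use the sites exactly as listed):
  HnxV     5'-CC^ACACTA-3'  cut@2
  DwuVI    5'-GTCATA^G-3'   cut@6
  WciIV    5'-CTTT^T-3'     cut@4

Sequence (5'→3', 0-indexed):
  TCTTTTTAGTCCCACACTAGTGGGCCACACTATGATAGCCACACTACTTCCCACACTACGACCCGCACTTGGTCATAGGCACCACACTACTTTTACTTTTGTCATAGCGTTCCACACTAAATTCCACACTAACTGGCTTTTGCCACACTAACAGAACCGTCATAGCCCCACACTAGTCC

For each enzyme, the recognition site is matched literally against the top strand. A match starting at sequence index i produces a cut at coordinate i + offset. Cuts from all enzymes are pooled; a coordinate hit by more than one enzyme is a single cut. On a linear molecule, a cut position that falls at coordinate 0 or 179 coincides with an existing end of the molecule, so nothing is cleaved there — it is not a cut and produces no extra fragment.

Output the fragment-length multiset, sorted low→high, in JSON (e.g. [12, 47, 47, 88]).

[4,5,5,6,6,7,7,8,10,10,12,12,13,14,15,20,25]

Scan for sites:
  HnxV (CCACACTA, off=2): starts [11, 24, 38, 50, 81, 111, 123, 142, 167] → cuts [13, 26, 40, 52, 83, 113, 125, 144, 169]
  DwuVI (GTCATAG, off=6): starts [71, 100, 158] → cuts [77, 106, 164]
  WciIV (CTTTT, off=4): starts [1, 89, 95, 136] → cuts [5, 93, 99, 140]

All cut coordinates (distinct, sorted): [5, 13, 26, 40, 52, 77, 83, 93, 99, 106, 113, 125, 140, 144, 164, 169]

Fragments:
  [0,5): 5 bp
  [5,13): 8 bp
  [13,26): 13 bp
  [26,40): 14 bp
  [40,52): 12 bp
  [52,77): 25 bp
  [77,83): 6 bp
  [83,93): 10 bp
  [93,99): 6 bp
  [99,106): 7 bp
  [106,113): 7 bp
  [113,125): 12 bp
  [125,140): 15 bp
  [140,144): 4 bp
  [144,164): 20 bp
  [164,169): 5 bp
  [169,179): 10 bp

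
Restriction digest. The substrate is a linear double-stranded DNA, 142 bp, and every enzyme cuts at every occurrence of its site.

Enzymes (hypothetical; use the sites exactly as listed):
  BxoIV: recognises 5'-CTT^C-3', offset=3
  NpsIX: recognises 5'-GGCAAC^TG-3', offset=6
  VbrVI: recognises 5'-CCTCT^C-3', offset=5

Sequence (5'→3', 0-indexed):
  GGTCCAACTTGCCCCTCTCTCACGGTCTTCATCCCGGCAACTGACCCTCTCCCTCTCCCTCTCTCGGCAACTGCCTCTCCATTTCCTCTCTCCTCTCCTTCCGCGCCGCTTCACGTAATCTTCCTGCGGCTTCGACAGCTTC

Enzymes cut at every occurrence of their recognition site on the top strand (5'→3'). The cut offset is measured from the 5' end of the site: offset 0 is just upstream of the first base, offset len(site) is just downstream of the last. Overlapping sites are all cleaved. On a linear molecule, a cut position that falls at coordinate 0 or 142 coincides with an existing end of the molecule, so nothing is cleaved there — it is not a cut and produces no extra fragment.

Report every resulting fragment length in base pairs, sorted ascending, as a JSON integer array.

[1,4,6,6,7,7,9,9,9,10,11,11,11,11,12,18]

Scan for sites:
  BxoIV CTTC/3: at [26, 97, 108, 119, 129, 138] ⇒ [29, 100, 111, 122, 132, 141]
  NpsIX GGCAACTG/6: at [35, 65] ⇒ [41, 71]
  VbrVI CCTCTC/5: at [13, 45, 51, 57, 73, 84, 91] ⇒ [18, 50, 56, 62, 78, 89, 96]

Pooled cuts: [18, 29, 41, 50, 56, 62, 71, 78, 89, 96, 100, 111, 122, 132, 141]

Fragments:
  [0,18): 18 bp
  [18,29): 11 bp
  [29,41): 12 bp
  [41,50): 9 bp
  [50,56): 6 bp
  [56,62): 6 bp
  [62,71): 9 bp
  [71,78): 7 bp
  [78,89): 11 bp
  [89,96): 7 bp
  [96,100): 4 bp
  [100,111): 11 bp
  [111,122): 11 bp
  [122,132): 10 bp
  [132,141): 9 bp
  [141,142): 1 bp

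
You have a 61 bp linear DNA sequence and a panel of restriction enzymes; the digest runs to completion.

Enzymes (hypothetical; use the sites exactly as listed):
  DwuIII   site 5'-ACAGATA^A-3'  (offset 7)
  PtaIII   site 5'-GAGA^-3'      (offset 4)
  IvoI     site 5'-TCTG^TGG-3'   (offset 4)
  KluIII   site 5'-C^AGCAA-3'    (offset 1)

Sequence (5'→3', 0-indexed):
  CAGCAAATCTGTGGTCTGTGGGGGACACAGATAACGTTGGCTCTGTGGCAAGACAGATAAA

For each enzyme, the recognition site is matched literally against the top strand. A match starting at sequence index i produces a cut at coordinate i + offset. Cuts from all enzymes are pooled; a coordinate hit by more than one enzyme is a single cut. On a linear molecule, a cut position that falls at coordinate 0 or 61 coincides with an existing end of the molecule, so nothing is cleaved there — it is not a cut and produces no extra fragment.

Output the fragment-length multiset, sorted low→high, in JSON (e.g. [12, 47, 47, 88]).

Per-enzyme occurrences:
  DwuIII ACAGATAA/7: at [26, 52] ⇒ [33, 59]
  PtaIII (GAGA, off=4): no sites
  IvoI TCTGTGG/4: at [7, 14, 41] ⇒ [11, 18, 45]
  KluIII CAGCAA/1: at [0] ⇒ [1]

Pooled cuts: [1, 11, 18, 33, 45, 59]

Fragments:
  [0,1): 1 bp
  [1,11): 10 bp
  [11,18): 7 bp
  [18,33): 15 bp
  [33,45): 12 bp
  [45,59): 14 bp
  [59,61): 2 bp

[1,2,7,10,12,14,15]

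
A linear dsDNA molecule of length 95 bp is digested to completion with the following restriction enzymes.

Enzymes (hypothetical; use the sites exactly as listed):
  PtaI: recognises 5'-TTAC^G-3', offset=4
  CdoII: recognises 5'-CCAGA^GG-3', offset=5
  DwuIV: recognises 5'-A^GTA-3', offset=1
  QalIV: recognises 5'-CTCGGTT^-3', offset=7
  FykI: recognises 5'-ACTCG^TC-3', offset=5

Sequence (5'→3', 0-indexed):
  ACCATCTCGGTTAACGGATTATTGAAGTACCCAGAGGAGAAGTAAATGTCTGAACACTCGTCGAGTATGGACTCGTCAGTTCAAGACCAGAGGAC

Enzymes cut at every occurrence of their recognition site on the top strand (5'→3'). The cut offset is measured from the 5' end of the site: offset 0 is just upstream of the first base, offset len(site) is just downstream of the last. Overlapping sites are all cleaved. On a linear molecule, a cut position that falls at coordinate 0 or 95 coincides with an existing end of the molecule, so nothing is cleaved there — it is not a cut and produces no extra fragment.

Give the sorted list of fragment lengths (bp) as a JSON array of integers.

[4,4,6,9,11,12,14,16,19]

Scan for sites:
  PtaI (TTACG, off=4): no sites
  CdoII CCAGAGG/5: at [30, 86] ⇒ [35, 91]
  DwuIV AGTA/1: at [25, 40, 63] ⇒ [26, 41, 64]
  QalIV CTCGGTT/7: at [5] ⇒ [12]
  FykI ACTCGTC/5: at [55, 70] ⇒ [60, 75]

All cut coordinates (distinct, sorted): [12, 26, 35, 41, 60, 64, 75, 91]

Fragment lengths:
  [0,12): 12 bp
  [12,26): 14 bp
  [26,35): 9 bp
  [35,41): 6 bp
  [41,60): 19 bp
  [60,64): 4 bp
  [64,75): 11 bp
  [75,91): 16 bp
  [91,95): 4 bp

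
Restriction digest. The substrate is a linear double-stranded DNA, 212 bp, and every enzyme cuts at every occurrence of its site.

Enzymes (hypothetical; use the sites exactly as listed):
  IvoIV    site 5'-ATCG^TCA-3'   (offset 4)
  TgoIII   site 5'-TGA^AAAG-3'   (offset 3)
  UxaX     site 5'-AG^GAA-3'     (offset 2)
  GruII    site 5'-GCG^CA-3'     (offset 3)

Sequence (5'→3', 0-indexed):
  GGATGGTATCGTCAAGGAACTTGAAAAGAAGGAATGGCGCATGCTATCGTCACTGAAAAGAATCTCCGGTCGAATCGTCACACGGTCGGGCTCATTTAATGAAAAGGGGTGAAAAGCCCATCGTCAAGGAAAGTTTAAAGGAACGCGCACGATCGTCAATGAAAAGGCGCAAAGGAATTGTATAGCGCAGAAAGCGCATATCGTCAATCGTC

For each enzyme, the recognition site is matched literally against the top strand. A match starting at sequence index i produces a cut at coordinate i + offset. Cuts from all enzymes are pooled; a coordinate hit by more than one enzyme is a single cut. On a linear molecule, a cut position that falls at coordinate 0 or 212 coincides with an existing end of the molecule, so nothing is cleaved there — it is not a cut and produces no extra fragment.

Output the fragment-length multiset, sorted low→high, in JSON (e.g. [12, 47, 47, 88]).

Site scan:
  IvoIV (ATCGTCA, off=4): starts [7, 45, 73, 119, 151, 199] → cuts [11, 49, 77, 123, 155, 203]
  TgoIII (TGAAAAG, off=3): starts [21, 53, 99, 109, 159] → cuts [24, 56, 102, 112, 162]
  UxaX (AGGAA, off=2): starts [14, 29, 126, 138, 172] → cuts [16, 31, 128, 140, 174]
  GruII (GCGCA, off=3): starts [36, 144, 166, 184, 193] → cuts [39, 147, 169, 187, 196]

All cut coordinates (distinct, sorted): [11, 16, 24, 31, 39, 49, 56, 77, 102, 112, 123, 128, 140, 147, 155, 162, 169, 174, 187, 196, 203]

Fragment lengths:
  [0,11): 11 bp
  [11,16): 5 bp
  [16,24): 8 bp
  [24,31): 7 bp
  [31,39): 8 bp
  [39,49): 10 bp
  [49,56): 7 bp
  [56,77): 21 bp
  [77,102): 25 bp
  [102,112): 10 bp
  [112,123): 11 bp
  [123,128): 5 bp
  [128,140): 12 bp
  [140,147): 7 bp
  [147,155): 8 bp
  [155,162): 7 bp
  [162,169): 7 bp
  [169,174): 5 bp
  [174,187): 13 bp
  [187,196): 9 bp
  [196,203): 7 bp
  [203,212): 9 bp

[5,5,5,7,7,7,7,7,7,8,8,8,9,9,10,10,11,11,12,13,21,25]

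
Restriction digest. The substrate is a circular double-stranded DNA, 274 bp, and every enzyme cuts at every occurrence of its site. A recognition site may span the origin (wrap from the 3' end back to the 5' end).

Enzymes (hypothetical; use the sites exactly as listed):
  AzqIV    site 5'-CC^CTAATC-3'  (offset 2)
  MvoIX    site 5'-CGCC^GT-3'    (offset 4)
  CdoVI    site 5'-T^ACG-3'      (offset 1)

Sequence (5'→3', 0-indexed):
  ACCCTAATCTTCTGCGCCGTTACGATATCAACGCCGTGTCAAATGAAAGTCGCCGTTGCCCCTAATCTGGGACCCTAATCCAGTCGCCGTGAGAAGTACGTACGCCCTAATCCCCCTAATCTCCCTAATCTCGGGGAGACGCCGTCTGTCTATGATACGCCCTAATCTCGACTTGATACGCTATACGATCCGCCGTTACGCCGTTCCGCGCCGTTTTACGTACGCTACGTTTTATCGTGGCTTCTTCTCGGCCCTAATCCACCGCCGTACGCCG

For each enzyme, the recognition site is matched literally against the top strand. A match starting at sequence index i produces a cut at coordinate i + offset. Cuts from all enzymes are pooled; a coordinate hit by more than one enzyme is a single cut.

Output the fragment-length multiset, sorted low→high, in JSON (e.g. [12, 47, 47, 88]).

Per-enzyme occurrences:
  AzqIV CCCTAATC/2: at [1, 59, 72, 104, 113, 122, 159, 251] ⇒ [3, 61, 74, 106, 115, 124, 161, 253]
  MvoIX CGCCGT/4: at [14, 31, 50, 84, 139, 190, 198, 208, 262] ⇒ [18, 35, 54, 88, 143, 194, 202, 212, 266]
  CdoVI TACG/1: at [20, 96, 100, 155, 176, 183, 196, 216, 220, 225, 267] ⇒ [21, 97, 101, 156, 177, 184, 197, 217, 221, 226, 268]

Pooled cuts: [3, 18, 21, 35, 54, 61, 74, 88, 97, 101, 106, 115, 124, 143, 156, 161, 177, 184, 194, 197, 202, 212, 217, 221, 226, 253, 266, 268]

Fragment lengths:
  3→18: 15 bp
  18→21: 3 bp
  21→35: 14 bp
  35→54: 19 bp
  54→61: 7 bp
  61→74: 13 bp
  74→88: 14 bp
  88→97: 9 bp
  97→101: 4 bp
  101→106: 5 bp
  106→115: 9 bp
  115→124: 9 bp
  124→143: 19 bp
  143→156: 13 bp
  156→161: 5 bp
  161→177: 16 bp
  177→184: 7 bp
  184→194: 10 bp
  194→197: 3 bp
  197→202: 5 bp
  202→212: 10 bp
  212→217: 5 bp
  217→221: 4 bp
  221→226: 5 bp
  226→253: 27 bp
  253→266: 13 bp
  266→268: 2 bp
  268→3 (wrap): 274-268+3 = 9 bp

[2,3,3,4,4,5,5,5,5,5,7,7,9,9,9,9,10,10,13,13,13,14,14,15,16,19,19,27]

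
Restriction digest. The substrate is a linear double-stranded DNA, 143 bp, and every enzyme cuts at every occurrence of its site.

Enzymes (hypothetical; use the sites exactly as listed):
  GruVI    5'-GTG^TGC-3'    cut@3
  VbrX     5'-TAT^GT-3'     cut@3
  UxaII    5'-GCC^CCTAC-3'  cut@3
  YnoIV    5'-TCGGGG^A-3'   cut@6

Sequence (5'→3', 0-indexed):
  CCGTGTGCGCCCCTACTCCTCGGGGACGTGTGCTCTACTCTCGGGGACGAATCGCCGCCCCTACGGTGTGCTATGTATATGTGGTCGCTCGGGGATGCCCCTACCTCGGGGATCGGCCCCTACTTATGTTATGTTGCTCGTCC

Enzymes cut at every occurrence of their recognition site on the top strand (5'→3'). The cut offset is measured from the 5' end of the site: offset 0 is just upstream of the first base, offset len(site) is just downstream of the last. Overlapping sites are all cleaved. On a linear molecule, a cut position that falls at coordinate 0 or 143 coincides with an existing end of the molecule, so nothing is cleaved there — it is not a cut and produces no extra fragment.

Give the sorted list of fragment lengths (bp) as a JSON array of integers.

Scan for sites:
  GruVI (GTGTGC, off=3): starts [2, 27, 65] → cuts [5, 30, 68]
  VbrX (TATGT, off=3): starts [71, 77, 124, 129] → cuts [74, 80, 127, 132]
  UxaII (GCCCCTAC, off=3): starts [8, 56, 96, 115] → cuts [11, 59, 99, 118]
  YnoIV (TCGGGGA, off=6): starts [19, 40, 88, 105] → cuts [25, 46, 94, 111]

All cut coordinates (distinct, sorted): [5, 11, 25, 30, 46, 59, 68, 74, 80, 94, 99, 111, 118, 127, 132]

Fragment lengths:
  [0,5): 5 bp
  [5,11): 6 bp
  [11,25): 14 bp
  [25,30): 5 bp
  [30,46): 16 bp
  [46,59): 13 bp
  [59,68): 9 bp
  [68,74): 6 bp
  [74,80): 6 bp
  [80,94): 14 bp
  [94,99): 5 bp
  [99,111): 12 bp
  [111,118): 7 bp
  [118,127): 9 bp
  [127,132): 5 bp
  [132,143): 11 bp

[5,5,5,5,6,6,6,7,9,9,11,12,13,14,14,16]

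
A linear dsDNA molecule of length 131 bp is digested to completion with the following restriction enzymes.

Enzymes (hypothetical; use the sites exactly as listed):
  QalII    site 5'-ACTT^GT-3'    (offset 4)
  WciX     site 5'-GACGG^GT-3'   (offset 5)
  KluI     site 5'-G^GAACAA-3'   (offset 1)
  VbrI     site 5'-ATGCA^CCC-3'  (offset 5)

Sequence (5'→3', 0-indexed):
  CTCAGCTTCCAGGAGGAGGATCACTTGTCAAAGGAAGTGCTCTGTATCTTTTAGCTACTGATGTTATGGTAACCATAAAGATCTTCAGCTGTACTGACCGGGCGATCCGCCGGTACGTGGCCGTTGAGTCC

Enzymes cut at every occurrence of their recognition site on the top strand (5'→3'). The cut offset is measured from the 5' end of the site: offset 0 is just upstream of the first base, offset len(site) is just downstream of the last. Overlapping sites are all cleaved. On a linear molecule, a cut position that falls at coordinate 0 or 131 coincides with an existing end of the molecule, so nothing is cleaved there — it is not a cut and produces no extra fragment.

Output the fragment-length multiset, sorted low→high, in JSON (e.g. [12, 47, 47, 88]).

Per-enzyme occurrences:
  QalII (ACTTGT, off=4): starts [22] → cuts [26]
  WciX (GACGGGT, off=5): no sites
  KluI (GGAACAA, off=1): no sites
  VbrI (ATGCACCC, off=5): no sites

All cut coordinates (distinct, sorted): [26]

Fragments:
  [0,26): 26 bp
  [26,131): 105 bp

[26,105]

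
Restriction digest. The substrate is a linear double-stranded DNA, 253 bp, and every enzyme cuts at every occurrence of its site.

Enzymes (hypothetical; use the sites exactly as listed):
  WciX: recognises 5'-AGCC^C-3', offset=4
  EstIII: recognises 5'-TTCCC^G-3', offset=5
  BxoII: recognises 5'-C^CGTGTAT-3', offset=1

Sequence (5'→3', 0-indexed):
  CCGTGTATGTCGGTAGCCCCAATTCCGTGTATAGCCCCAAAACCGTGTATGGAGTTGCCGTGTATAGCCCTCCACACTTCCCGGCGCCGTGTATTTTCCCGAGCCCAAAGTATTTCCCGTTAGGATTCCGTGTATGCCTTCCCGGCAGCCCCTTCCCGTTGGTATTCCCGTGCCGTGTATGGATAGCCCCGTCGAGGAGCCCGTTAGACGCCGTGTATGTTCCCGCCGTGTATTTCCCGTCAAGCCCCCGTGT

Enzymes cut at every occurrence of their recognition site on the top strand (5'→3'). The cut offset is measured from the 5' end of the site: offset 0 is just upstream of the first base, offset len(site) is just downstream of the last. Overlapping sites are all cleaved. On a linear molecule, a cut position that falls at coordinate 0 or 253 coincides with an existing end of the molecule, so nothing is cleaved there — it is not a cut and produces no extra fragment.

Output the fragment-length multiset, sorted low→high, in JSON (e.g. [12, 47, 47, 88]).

[1,2,4,5,5,7,7,7,7,7,8,10,10,11,11,12,12,13,13,13,13,13,15,15,15,17]

Site scan:
  WciX AGCCC/4: at [14, 32, 65, 101, 146, 184, 197, 242] ⇒ [18, 36, 69, 105, 150, 188, 201, 246]
  EstIII TTCCCG/5: at [77, 95, 113, 138, 152, 164, 219, 233] ⇒ [82, 100, 118, 143, 157, 169, 224, 238]
  BxoII CCGTGTAT/1: at [0, 24, 42, 57, 86, 127, 172, 210, 225] ⇒ [1, 25, 43, 58, 87, 128, 173, 211, 226]

All cut coordinates (distinct, sorted): [1, 18, 25, 36, 43, 58, 69, 82, 87, 100, 105, 118, 128, 143, 150, 157, 169, 173, 188, 201, 211, 224, 226, 238, 246]

Fragment lengths:
  [0,1): 1 bp
  [1,18): 17 bp
  [18,25): 7 bp
  [25,36): 11 bp
  [36,43): 7 bp
  [43,58): 15 bp
  [58,69): 11 bp
  [69,82): 13 bp
  [82,87): 5 bp
  [87,100): 13 bp
  [100,105): 5 bp
  [105,118): 13 bp
  [118,128): 10 bp
  [128,143): 15 bp
  [143,150): 7 bp
  [150,157): 7 bp
  [157,169): 12 bp
  [169,173): 4 bp
  [173,188): 15 bp
  [188,201): 13 bp
  [201,211): 10 bp
  [211,224): 13 bp
  [224,226): 2 bp
  [226,238): 12 bp
  [238,246): 8 bp
  [246,253): 7 bp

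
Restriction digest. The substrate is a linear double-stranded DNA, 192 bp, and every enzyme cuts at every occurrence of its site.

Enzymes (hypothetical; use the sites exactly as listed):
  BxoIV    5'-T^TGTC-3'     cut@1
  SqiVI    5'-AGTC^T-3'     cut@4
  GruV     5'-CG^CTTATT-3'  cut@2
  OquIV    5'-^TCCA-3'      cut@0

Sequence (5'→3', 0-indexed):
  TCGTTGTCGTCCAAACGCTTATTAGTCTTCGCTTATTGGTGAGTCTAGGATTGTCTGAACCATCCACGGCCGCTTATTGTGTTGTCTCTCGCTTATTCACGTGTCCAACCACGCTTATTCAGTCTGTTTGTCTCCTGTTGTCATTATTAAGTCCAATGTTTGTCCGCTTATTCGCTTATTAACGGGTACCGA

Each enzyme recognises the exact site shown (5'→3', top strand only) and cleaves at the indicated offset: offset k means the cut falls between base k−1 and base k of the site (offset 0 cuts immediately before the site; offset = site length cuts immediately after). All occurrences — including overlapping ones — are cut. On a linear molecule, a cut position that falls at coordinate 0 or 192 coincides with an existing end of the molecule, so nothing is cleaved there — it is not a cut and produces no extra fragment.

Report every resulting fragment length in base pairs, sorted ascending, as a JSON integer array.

[4,4,4,5,6,6,8,8,9,9,10,10,10,10,10,11,11,12,13,14,18]

Site scan:
  BxoIV (TTGTC, off=1): starts [3, 50, 81, 127, 137, 159] → cuts [4, 51, 82, 128, 138, 160]
  SqiVI (AGTCT, off=4): starts [23, 41, 120] → cuts [27, 45, 124]
  GruV (CGCTTATT, off=2): starts [15, 29, 70, 89, 111, 164, 172] → cuts [17, 31, 72, 91, 113, 166, 174]
  OquIV (TCCA, off=0): starts [9, 62, 103, 151] → cuts [9, 62, 103, 151]

All cut coordinates (distinct, sorted): [4, 9, 17, 27, 31, 45, 51, 62, 72, 82, 91, 103, 113, 124, 128, 138, 151, 160, 166, 174]

Fragments:
  [0,4): 4 bp
  [4,9): 5 bp
  [9,17): 8 bp
  [17,27): 10 bp
  [27,31): 4 bp
  [31,45): 14 bp
  [45,51): 6 bp
  [51,62): 11 bp
  [62,72): 10 bp
  [72,82): 10 bp
  [82,91): 9 bp
  [91,103): 12 bp
  [103,113): 10 bp
  [113,124): 11 bp
  [124,128): 4 bp
  [128,138): 10 bp
  [138,151): 13 bp
  [151,160): 9 bp
  [160,166): 6 bp
  [166,174): 8 bp
  [174,192): 18 bp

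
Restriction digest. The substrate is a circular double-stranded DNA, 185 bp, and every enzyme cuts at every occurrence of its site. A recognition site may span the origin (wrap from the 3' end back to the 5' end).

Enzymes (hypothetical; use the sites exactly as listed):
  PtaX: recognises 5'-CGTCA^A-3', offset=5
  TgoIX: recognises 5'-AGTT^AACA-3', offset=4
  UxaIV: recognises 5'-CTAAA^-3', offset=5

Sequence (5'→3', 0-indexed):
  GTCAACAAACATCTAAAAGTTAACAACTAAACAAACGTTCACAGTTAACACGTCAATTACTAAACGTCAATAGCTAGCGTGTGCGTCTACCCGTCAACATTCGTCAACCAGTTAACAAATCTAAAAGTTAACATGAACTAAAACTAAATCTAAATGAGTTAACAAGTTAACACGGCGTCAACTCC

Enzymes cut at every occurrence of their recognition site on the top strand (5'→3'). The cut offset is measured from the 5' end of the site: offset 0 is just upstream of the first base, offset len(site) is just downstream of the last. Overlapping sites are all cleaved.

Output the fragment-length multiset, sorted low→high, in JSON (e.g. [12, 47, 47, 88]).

[4,4,5,6,6,6,7,8,9,9,9,10,10,12,12,13,13,15,27]

Scan for sites:
  PtaX (CGTCAA, off=5): starts [50, 64, 91, 101, 175, 184] → cuts [4, 55, 69, 96, 106, 180]
  TgoIX (AGTTAACA, off=4): starts [17, 42, 109, 125, 156, 164] → cuts [21, 46, 113, 129, 160, 168]
  UxaIV (CTAAA, off=5): starts [12, 26, 59, 120, 137, 143, 149] → cuts [17, 31, 64, 125, 142, 148, 154]

All cut coordinates (distinct, sorted): [4, 17, 21, 31, 46, 55, 64, 69, 96, 106, 113, 125, 129, 142, 148, 154, 160, 168, 180]

Fragments:
  4→17: 13 bp
  17→21: 4 bp
  21→31: 10 bp
  31→46: 15 bp
  46→55: 9 bp
  55→64: 9 bp
  64→69: 5 bp
  69→96: 27 bp
  96→106: 10 bp
  106→113: 7 bp
  113→125: 12 bp
  125→129: 4 bp
  129→142: 13 bp
  142→148: 6 bp
  148→154: 6 bp
  154→160: 6 bp
  160→168: 8 bp
  168→180: 12 bp
  180→4 (wrap): 185-180+4 = 9 bp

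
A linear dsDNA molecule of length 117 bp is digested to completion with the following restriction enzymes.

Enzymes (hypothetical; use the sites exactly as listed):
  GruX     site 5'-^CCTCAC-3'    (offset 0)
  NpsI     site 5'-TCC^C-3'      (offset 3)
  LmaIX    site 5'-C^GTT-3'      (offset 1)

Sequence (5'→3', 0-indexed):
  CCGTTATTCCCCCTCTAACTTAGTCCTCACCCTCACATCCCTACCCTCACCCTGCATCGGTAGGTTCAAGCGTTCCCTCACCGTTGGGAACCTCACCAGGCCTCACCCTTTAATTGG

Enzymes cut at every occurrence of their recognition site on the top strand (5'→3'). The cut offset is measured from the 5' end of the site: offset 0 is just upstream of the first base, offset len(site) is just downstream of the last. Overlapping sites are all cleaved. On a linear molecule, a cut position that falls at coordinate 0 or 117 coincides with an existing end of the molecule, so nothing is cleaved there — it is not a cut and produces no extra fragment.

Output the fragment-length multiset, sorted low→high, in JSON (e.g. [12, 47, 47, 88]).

[1,2,4,4,6,6,8,8,10,10,14,17,27]

Scan for sites:
  GruX (CCTCAC, off=0): starts [24, 30, 44, 75, 90, 100] → cuts [24, 30, 44, 75, 90, 100]
  NpsI (TCCC, off=3): starts [7, 37, 73] → cuts [10, 40, 76]
  LmaIX (CGTT, off=1): starts [1, 70, 81] → cuts [2, 71, 82]

Pooled cuts: [2, 10, 24, 30, 40, 44, 71, 75, 76, 82, 90, 100]

Fragments:
  [0,2): 2 bp
  [2,10): 8 bp
  [10,24): 14 bp
  [24,30): 6 bp
  [30,40): 10 bp
  [40,44): 4 bp
  [44,71): 27 bp
  [71,75): 4 bp
  [75,76): 1 bp
  [76,82): 6 bp
  [82,90): 8 bp
  [90,100): 10 bp
  [100,117): 17 bp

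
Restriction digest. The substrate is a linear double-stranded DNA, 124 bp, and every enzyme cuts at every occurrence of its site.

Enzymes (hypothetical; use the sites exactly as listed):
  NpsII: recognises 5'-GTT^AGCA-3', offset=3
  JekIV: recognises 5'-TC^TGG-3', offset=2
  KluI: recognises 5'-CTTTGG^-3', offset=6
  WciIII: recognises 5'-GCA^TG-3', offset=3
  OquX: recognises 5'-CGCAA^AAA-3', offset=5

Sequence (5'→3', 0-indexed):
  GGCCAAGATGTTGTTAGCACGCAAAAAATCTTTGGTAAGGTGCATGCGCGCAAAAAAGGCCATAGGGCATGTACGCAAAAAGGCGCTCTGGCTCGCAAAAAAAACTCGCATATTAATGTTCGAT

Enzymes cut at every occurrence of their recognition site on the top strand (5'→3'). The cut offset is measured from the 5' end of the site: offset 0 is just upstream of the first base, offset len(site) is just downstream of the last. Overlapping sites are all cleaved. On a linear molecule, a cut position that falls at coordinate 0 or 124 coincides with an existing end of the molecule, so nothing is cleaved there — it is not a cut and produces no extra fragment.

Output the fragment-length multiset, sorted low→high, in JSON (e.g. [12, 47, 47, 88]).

Per-enzyme occurrences:
  NpsII GTTAGCA/3: at [12] ⇒ [15]
  JekIV TCTGG/2: at [86] ⇒ [88]
  KluI CTTTGG/6: at [29] ⇒ [35]
  WciIII GCATG/3: at [41, 66] ⇒ [44, 69]
  OquX CGCAAAAA/5: at [19, 48, 73, 93] ⇒ [24, 53, 78, 98]

All cut coordinates (distinct, sorted): [15, 24, 35, 44, 53, 69, 78, 88, 98]

Fragments:
  [0,15): 15 bp
  [15,24): 9 bp
  [24,35): 11 bp
  [35,44): 9 bp
  [44,53): 9 bp
  [53,69): 16 bp
  [69,78): 9 bp
  [78,88): 10 bp
  [88,98): 10 bp
  [98,124): 26 bp

[9,9,9,9,10,10,11,15,16,26]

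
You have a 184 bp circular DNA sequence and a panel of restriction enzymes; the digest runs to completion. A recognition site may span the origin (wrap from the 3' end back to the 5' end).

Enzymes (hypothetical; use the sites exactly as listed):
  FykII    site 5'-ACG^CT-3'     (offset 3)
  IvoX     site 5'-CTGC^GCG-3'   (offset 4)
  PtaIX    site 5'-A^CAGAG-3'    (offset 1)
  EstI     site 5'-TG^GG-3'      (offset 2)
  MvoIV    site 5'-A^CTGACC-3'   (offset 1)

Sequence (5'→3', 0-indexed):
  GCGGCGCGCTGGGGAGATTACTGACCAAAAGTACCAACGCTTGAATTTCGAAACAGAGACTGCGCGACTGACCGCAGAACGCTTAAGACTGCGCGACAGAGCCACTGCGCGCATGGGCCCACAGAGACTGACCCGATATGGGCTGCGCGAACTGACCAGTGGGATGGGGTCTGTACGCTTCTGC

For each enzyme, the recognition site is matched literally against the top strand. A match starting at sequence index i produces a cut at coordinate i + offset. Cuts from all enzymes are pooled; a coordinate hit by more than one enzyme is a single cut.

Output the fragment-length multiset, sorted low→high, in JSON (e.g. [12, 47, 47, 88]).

Per-enzyme occurrences:
  FykII ACGCT/3: at [36, 78, 174] ⇒ [39, 81, 177]
  IvoX CTGCGCG/4: at [59, 88, 104, 142, 180] ⇒ [0, 63, 92, 108, 146]
  PtaIX ACAGAG/1: at [52, 95, 120] ⇒ [53, 96, 121]
  EstI TGGG/2: at [9, 113, 138, 159, 164] ⇒ [11, 115, 140, 161, 166]
  MvoIV ACTGACC/1: at [19, 66, 126, 150] ⇒ [20, 67, 127, 151]

Pooled cuts: [0, 11, 20, 39, 53, 63, 67, 81, 92, 96, 108, 115, 121, 127, 140, 146, 151, 161, 166, 177]

Fragments:
  0→11: 11 bp
  11→20: 9 bp
  20→39: 19 bp
  39→53: 14 bp
  53→63: 10 bp
  63→67: 4 bp
  67→81: 14 bp
  81→92: 11 bp
  92→96: 4 bp
  96→108: 12 bp
  108→115: 7 bp
  115→121: 6 bp
  121→127: 6 bp
  127→140: 13 bp
  140→146: 6 bp
  146→151: 5 bp
  151→161: 10 bp
  161→166: 5 bp
  166→177: 11 bp
  177→0 (wrap): 184-177+0 = 7 bp

[4,4,5,5,6,6,6,7,7,9,10,10,11,11,11,12,13,14,14,19]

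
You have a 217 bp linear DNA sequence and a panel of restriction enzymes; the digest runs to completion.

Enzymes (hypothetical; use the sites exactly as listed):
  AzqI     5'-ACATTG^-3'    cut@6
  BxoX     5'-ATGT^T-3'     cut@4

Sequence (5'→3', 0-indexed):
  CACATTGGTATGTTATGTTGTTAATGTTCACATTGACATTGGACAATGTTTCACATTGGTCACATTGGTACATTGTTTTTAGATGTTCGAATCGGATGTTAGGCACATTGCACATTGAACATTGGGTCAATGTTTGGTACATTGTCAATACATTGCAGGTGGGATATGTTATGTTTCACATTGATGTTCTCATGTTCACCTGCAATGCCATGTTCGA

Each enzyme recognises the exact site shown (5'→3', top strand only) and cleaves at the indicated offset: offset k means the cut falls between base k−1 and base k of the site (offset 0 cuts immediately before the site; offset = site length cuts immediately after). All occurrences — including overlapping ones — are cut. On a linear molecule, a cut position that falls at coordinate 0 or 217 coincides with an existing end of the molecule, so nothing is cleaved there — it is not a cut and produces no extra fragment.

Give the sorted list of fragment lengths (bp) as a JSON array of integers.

[4,4,5,5,6,6,7,7,7,8,8,8,8,9,9,9,9,9,11,11,11,11,13,14,18]

Site scan:
  AzqI (ACATTG, off=6): starts [1, 29, 35, 52, 61, 69, 104, 111, 118, 138, 149, 177] → cuts [7, 35, 41, 58, 67, 75, 110, 117, 124, 144, 155, 183]
  BxoX (ATGTT, off=4): starts [9, 14, 23, 45, 82, 95, 129, 165, 170, 183, 191, 209] → cuts [13, 18, 27, 49, 86, 99, 133, 169, 174, 187, 195, 213]

All cut coordinates (distinct, sorted): [7, 13, 18, 27, 35, 41, 49, 58, 67, 75, 86, 99, 110, 117, 124, 133, 144, 155, 169, 174, 183, 187, 195, 213]

Fragment lengths:
  [0,7): 7 bp
  [7,13): 6 bp
  [13,18): 5 bp
  [18,27): 9 bp
  [27,35): 8 bp
  [35,41): 6 bp
  [41,49): 8 bp
  [49,58): 9 bp
  [58,67): 9 bp
  [67,75): 8 bp
  [75,86): 11 bp
  [86,99): 13 bp
  [99,110): 11 bp
  [110,117): 7 bp
  [117,124): 7 bp
  [124,133): 9 bp
  [133,144): 11 bp
  [144,155): 11 bp
  [155,169): 14 bp
  [169,174): 5 bp
  [174,183): 9 bp
  [183,187): 4 bp
  [187,195): 8 bp
  [195,213): 18 bp
  [213,217): 4 bp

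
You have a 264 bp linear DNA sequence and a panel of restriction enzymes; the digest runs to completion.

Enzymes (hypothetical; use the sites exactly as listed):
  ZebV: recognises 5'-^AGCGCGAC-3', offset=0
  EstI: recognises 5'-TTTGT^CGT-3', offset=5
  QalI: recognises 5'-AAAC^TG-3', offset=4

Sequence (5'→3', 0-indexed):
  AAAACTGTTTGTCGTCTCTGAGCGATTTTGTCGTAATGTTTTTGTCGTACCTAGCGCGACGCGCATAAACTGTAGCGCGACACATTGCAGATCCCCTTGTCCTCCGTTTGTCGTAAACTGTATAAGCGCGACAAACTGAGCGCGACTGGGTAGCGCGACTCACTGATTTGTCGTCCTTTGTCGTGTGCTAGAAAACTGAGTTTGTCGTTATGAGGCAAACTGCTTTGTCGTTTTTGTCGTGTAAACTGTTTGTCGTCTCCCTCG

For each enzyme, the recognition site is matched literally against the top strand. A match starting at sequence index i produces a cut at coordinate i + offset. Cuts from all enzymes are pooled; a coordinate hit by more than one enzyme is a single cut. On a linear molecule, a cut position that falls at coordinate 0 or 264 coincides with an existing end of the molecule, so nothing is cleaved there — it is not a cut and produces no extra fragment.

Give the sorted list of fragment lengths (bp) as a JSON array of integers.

[2,3,5,6,7,7,7,7,8,9,9,9,10,11,12,13,14,15,15,18,19,20,38]

Scan for sites:
  ZebV AGCGCGAC/0: at [52, 73, 124, 138, 151] ⇒ [52, 73, 124, 138, 151]
  EstI TTTGTCGT/5: at [7, 26, 40, 106, 166, 176, 200, 223, 232, 248] ⇒ [12, 31, 45, 111, 171, 181, 205, 228, 237, 253]
  QalI AAACTG/4: at [1, 66, 114, 132, 192, 216, 242] ⇒ [5, 70, 118, 136, 196, 220, 246]

All cut coordinates (distinct, sorted): [5, 12, 31, 45, 52, 70, 73, 111, 118, 124, 136, 138, 151, 171, 181, 196, 205, 220, 228, 237, 246, 253]

Fragment lengths:
  [0,5): 5 bp
  [5,12): 7 bp
  [12,31): 19 bp
  [31,45): 14 bp
  [45,52): 7 bp
  [52,70): 18 bp
  [70,73): 3 bp
  [73,111): 38 bp
  [111,118): 7 bp
  [118,124): 6 bp
  [124,136): 12 bp
  [136,138): 2 bp
  [138,151): 13 bp
  [151,171): 20 bp
  [171,181): 10 bp
  [181,196): 15 bp
  [196,205): 9 bp
  [205,220): 15 bp
  [220,228): 8 bp
  [228,237): 9 bp
  [237,246): 9 bp
  [246,253): 7 bp
  [253,264): 11 bp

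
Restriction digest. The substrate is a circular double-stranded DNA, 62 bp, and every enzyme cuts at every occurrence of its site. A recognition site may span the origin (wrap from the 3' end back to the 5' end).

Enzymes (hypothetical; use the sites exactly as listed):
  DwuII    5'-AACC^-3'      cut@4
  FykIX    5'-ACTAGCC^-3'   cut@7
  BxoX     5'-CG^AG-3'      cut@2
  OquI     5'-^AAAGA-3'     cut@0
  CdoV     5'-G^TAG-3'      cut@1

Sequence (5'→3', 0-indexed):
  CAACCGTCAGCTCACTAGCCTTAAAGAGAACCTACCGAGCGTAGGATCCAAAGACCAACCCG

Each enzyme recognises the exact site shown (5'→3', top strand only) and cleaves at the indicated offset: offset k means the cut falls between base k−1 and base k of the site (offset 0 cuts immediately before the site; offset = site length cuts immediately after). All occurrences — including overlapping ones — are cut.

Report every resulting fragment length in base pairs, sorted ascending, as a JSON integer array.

Scan for sites:
  DwuII (AACC, off=4): starts [1, 28, 56] → cuts [5, 32, 60]
  FykIX (ACTAGCC, off=7): starts [13] → cuts [20]
  BxoX (CGAG, off=2): starts [35] → cuts [37]
  OquI (AAAGA, off=0): starts [22, 49] → cuts [22, 49]
  CdoV (GTAG, off=1): starts [40] → cuts [41]

Pooled cuts: [5, 20, 22, 32, 37, 41, 49, 60]

Fragment lengths:
  5→20: 15 bp
  20→22: 2 bp
  22→32: 10 bp
  32→37: 5 bp
  37→41: 4 bp
  41→49: 8 bp
  49→60: 11 bp
  60→5 (wrap): 62-60+5 = 7 bp

[2,4,5,7,8,10,11,15]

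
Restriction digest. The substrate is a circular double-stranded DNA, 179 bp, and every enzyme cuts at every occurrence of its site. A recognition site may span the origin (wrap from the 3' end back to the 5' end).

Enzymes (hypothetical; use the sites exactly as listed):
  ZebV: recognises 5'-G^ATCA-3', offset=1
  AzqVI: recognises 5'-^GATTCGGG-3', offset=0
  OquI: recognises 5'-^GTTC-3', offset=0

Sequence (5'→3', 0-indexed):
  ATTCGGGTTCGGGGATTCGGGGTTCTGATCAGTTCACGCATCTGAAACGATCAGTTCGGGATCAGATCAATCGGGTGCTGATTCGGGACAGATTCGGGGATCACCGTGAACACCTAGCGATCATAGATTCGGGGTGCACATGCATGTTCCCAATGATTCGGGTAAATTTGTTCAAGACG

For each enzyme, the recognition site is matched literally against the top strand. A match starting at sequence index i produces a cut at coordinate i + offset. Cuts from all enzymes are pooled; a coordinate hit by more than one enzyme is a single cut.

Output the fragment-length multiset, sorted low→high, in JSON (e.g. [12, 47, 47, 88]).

Per-enzyme occurrences:
  ZebV (GATCA, off=1): starts [26, 48, 59, 64, 98, 118] → cuts [27, 49, 60, 65, 99, 119]
  AzqVI (GATTCGGG, off=0): starts [13, 79, 90, 125, 154, 178] → cuts [13, 79, 90, 125, 154, 178]
  OquI (GTTC, off=0): starts [6, 21, 31, 53, 145, 169] → cuts [6, 21, 31, 53, 145, 169]

All cut coordinates (distinct, sorted): [6, 13, 21, 27, 31, 49, 53, 60, 65, 79, 90, 99, 119, 125, 145, 154, 169, 178]

Fragments:
  6→13: 7 bp
  13→21: 8 bp
  21→27: 6 bp
  27→31: 4 bp
  31→49: 18 bp
  49→53: 4 bp
  53→60: 7 bp
  60→65: 5 bp
  65→79: 14 bp
  79→90: 11 bp
  90→99: 9 bp
  99→119: 20 bp
  119→125: 6 bp
  125→145: 20 bp
  145→154: 9 bp
  154→169: 15 bp
  169→178: 9 bp
  178→6 (wrap): 179-178+6 = 7 bp

[4,4,5,6,6,7,7,7,8,9,9,9,11,14,15,18,20,20]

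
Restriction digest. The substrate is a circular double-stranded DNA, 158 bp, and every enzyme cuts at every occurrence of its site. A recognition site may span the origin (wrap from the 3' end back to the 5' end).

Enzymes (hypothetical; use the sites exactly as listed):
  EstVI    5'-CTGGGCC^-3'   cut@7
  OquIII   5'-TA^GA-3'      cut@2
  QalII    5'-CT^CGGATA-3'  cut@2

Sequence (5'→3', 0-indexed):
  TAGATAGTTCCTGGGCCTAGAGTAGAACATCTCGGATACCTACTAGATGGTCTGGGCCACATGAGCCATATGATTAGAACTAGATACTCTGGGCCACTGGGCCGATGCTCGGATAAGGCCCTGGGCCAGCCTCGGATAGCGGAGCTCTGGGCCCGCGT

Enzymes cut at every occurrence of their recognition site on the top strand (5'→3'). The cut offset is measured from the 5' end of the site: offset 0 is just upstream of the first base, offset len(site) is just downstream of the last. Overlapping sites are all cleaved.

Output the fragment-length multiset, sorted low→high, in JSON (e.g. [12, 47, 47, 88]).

[2,5,5,6,6,7,8,8,13,13,13,15,18,18,21]

Per-enzyme occurrences:
  EstVI CTGGGCC/7: at [10, 51, 88, 96, 120, 146] ⇒ [17, 58, 95, 103, 127, 153]
  OquIII TAGA/2: at [0, 17, 22, 43, 74, 80] ⇒ [2, 19, 24, 45, 76, 82]
  QalII CTCGGATA/2: at [30, 107, 130] ⇒ [32, 109, 132]

All cut coordinates (distinct, sorted): [2, 17, 19, 24, 32, 45, 58, 76, 82, 95, 103, 109, 127, 132, 153]

Fragment lengths:
  2→17: 15 bp
  17→19: 2 bp
  19→24: 5 bp
  24→32: 8 bp
  32→45: 13 bp
  45→58: 13 bp
  58→76: 18 bp
  76→82: 6 bp
  82→95: 13 bp
  95→103: 8 bp
  103→109: 6 bp
  109→127: 18 bp
  127→132: 5 bp
  132→153: 21 bp
  153→2 (wrap): 158-153+2 = 7 bp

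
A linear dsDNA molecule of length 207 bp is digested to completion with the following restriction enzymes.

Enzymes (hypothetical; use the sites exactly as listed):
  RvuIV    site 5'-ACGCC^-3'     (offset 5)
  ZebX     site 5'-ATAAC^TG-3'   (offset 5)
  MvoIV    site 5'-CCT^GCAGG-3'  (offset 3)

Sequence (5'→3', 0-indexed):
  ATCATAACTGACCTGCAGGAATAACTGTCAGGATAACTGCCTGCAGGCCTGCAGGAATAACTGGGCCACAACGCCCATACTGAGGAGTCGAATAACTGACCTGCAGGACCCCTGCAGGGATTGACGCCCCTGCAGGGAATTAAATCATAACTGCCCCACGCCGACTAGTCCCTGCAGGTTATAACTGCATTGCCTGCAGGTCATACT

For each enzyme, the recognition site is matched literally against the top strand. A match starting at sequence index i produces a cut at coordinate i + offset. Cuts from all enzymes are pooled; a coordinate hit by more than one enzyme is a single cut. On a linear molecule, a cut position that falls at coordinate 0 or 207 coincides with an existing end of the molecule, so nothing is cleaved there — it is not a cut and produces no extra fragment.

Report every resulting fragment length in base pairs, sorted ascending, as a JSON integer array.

[3,5,6,6,8,8,10,11,11,11,11,11,12,12,12,14,15,20,21]

Per-enzyme occurrences:
  RvuIV ACGCC/5: at [70, 123, 157] ⇒ [75, 128, 162]
  ZebX ATAACTG/5: at [3, 20, 32, 56, 91, 146, 180] ⇒ [8, 25, 37, 61, 96, 151, 185]
  MvoIV CCTGCAGG/3: at [11, 39, 47, 99, 110, 128, 170, 192] ⇒ [14, 42, 50, 102, 113, 131, 173, 195]

Pooled cuts: [8, 14, 25, 37, 42, 50, 61, 75, 96, 102, 113, 128, 131, 151, 162, 173, 185, 195]

Fragment lengths:
  [0,8): 8 bp
  [8,14): 6 bp
  [14,25): 11 bp
  [25,37): 12 bp
  [37,42): 5 bp
  [42,50): 8 bp
  [50,61): 11 bp
  [61,75): 14 bp
  [75,96): 21 bp
  [96,102): 6 bp
  [102,113): 11 bp
  [113,128): 15 bp
  [128,131): 3 bp
  [131,151): 20 bp
  [151,162): 11 bp
  [162,173): 11 bp
  [173,185): 12 bp
  [185,195): 10 bp
  [195,207): 12 bp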